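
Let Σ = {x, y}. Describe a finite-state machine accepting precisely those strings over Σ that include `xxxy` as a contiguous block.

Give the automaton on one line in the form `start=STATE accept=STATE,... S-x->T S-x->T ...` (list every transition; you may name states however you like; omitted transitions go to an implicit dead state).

start=q0 accept=q4 q0-x->q1 q0-y->q0 q1-x->q2 q1-y->q0 q2-x->q3 q2-y->q0 q3-x->q3 q3-y->q4 q4-x->q4 q4-y->q4

States q0..q3 record the length of the longest prefix of `xxxy` that matches the current input suffix. Reaching q4 means `xxxy` has been seen, and we stay there forever. Accept from q4.
A 5-state machine:
        x   y  
>  q0   q1  q0 
   q1   q2  q0 
   q2   q3  q0 
   q3   q3  q4 
 * q4   q4  q4 
(> = start, * = accepting)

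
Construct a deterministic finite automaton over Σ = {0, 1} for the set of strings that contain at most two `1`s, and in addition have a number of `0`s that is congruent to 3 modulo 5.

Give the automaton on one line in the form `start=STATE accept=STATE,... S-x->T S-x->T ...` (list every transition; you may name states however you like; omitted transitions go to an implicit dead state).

start=q0 accept=q6,q11,q14 q0-0->q1 q0-1->q2 q1-0->q3 q1-1->q4 q2-0->q4 q2-1->q5 q3-0->q6 q3-1->q7 q4-0->q7 q4-1->q8 q5-0->q8 q5-1->q9 q6-0->q10 q6-1->q11 q7-0->q11 q7-1->q12 q8-0->q12 q8-1->q9 q9-0->q9 q9-1->q9 q10-0->q0 q10-1->q13 q11-0->q13 q11-1->q14 q12-0->q14 q12-1->q9 q13-0->q2 q13-1->q15 q14-0->q15 q14-1->q9 q15-0->q5 q15-1->q9

Handle the two conditions separately and then intersect. One (4 states) tracks the count of `1`s, saturating at 3; the other (5 states) tracks the count of `0`s modulo 5. Each combined state is a pair, one component from each; accept when both components accept. After merging equivalent states the machine shrinks.
16 states suffice.
          0    1  
>  q0     q1   q2 
   q1     q3   q4 
   q2     q4   q5 
   q3     q6   q7 
   q4     q7   q8 
   q5     q8   q9 
 * q6    q10  q11 
   q7    q11  q12 
   q8    q12   q9 
   q9     q9   q9 
   q10    q0  q13 
 * q11   q13  q14 
   q12   q14   q9 
   q13    q2  q15 
 * q14   q15   q9 
   q15    q5   q9 
(> = start, * = accepting)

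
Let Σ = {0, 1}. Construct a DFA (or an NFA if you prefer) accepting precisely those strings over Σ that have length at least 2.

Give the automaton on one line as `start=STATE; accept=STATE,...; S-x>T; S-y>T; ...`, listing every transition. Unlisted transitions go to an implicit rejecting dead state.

We only need to distinguish lengths 0, 1, …, 2, and '>2'. Chain q0 → q1 → q2 → q3 on every symbol, with q3 looping. Accepting states: {q2, q3}.
4 states suffice.
        0   1  
>  q0   q1  q1 
   q1   q2  q2 
 * q2   q3  q3 
 * q3   q3  q3 
(> = start, * = accepting)

start=q0; accept=q2,q3; q0-0>q1; q0-1>q1; q1-0>q2; q1-1>q2; q2-0>q3; q2-1>q3; q3-0>q3; q3-1>q3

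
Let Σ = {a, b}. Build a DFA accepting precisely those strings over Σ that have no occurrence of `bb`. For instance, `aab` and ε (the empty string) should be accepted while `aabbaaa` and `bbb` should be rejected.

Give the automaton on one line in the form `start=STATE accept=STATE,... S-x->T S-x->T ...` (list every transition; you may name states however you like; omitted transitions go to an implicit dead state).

This is the complement of 'contains `bb`'. Use the same substring-matching states — q0 through q2 holding how much of `bb` has just been matched — but flip the accepting set: everything except the trap q2 accepts.
A 3-state machine:
        a   b  
>* q0   q0  q1 
 * q1   q0  q2 
   q2   q2  q2 
(> = start, * = accepting)

start=q0 accept=q0,q1 q0-a->q0 q0-b->q1 q1-a->q0 q1-b->q2 q2-a->q2 q2-b->q2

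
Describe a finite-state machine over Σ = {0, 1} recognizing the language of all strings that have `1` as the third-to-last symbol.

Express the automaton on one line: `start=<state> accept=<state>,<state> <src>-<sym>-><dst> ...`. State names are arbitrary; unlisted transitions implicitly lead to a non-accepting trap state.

A DFA must remember the last 3 symbols (since which symbol is third-to-last isn't known until the input ends). Use one state per possible window of the last ≤3 symbols; accept from those whose window starts with `1`.
A 15-state machine:
          0    1  
>  S0     S1   S2 
   S1     S3   S4 
   S2     S5   S6 
   S3     S7   S8 
   S4     S9  S10 
   S5    S11  S12 
   S6    S13  S14 
   S7     S7   S8 
   S8     S9  S10 
   S9    S11  S12 
   S10   S13  S14 
 * S11    S7   S8 
 * S12    S9  S10 
 * S13   S11  S12 
 * S14   S13  S14 
(> = start, * = accepting)

start=S0 accept=S11,S12,S13,S14 S0-0->S1 S0-1->S2 S1-0->S3 S1-1->S4 S2-0->S5 S2-1->S6 S3-0->S7 S3-1->S8 S4-0->S9 S4-1->S10 S5-0->S11 S5-1->S12 S6-0->S13 S6-1->S14 S7-0->S7 S7-1->S8 S8-0->S9 S8-1->S10 S9-0->S11 S9-1->S12 S10-0->S13 S10-1->S14 S11-0->S7 S11-1->S8 S12-0->S9 S12-1->S10 S13-0->S11 S13-1->S12 S14-0->S13 S14-1->S14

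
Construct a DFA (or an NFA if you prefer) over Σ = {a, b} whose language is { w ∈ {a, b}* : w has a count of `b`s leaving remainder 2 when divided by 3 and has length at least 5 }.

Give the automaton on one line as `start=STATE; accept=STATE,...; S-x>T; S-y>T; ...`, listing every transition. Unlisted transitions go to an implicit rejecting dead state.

Run two small machines in parallel and take their product. The first has 3 states tracking the count of `b`s modulo 3; the second has 7 states tracking the input length, saturating at 6. A product state is a pair (one from each), accepting exactly when both do.
          a    b  
>  q0     q1   q2 
   q1     q3   q4 
   q2     q4   q5 
   q3     q6   q7 
   q4     q7   q8 
   q5     q8   q6 
   q6     q9  q10 
   q7    q10  q11 
   q8    q11   q9 
   q9    q12  q13 
   q10   q13  q14 
   q11   q14  q12 
   q12   q15  q16 
   q13   q16  q17 
 * q14   q17  q15 
   q15   q15  q16 
   q16   q16  q17 
 * q17   q17  q15 
(> = start, * = accepting)

start=q0; accept=q14,q17; q0-a>q1; q0-b>q2; q1-a>q3; q1-b>q4; q2-a>q4; q2-b>q5; q3-a>q6; q3-b>q7; q4-a>q7; q4-b>q8; q5-a>q8; q5-b>q6; q6-a>q9; q6-b>q10; q7-a>q10; q7-b>q11; q8-a>q11; q8-b>q9; q9-a>q12; q9-b>q13; q10-a>q13; q10-b>q14; q11-a>q14; q11-b>q12; q12-a>q15; q12-b>q16; q13-a>q16; q13-b>q17; q14-a>q17; q14-b>q15; q15-a>q15; q15-b>q16; q16-a>q16; q16-b>q17; q17-a>q17; q17-b>q15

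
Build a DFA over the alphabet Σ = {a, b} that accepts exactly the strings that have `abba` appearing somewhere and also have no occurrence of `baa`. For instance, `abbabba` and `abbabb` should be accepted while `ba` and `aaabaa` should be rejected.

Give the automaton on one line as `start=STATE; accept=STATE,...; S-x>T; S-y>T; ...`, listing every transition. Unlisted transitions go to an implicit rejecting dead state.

start=S0; accept=S7,S8; S0-a>S1; S0-b>S2; S1-a>S1; S1-b>S3; S2-a>S4; S2-b>S2; S3-a>S4; S3-b>S5; S4-a>S6; S4-b>S3; S5-a>S7; S5-b>S2; S6-a>S6; S6-b>S6; S7-a>S6; S7-b>S8; S8-a>S7; S8-b>S8

Build one automaton per condition and run them in lockstep. The first has 5 states tracking whether and how much of `abba` has been seen; the second has 4 states tracking partial matches of the forbidden pattern `baa`. A product state is a pair (one from each), accepting exactly when both do. Minimizing collapses redundant product states.
9 states suffice.
        a   b  
>  S0   S1  S2 
   S1   S1  S3 
   S2   S4  S2 
   S3   S4  S5 
   S4   S6  S3 
   S5   S7  S2 
   S6   S6  S6 
 * S7   S6  S8 
 * S8   S7  S8 
(> = start, * = accepting)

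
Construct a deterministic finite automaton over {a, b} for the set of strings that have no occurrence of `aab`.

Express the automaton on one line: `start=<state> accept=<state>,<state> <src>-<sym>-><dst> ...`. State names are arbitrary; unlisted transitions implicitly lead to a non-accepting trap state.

start=q0 accept=q0,q1,q2 q0-a->q1 q0-b->q0 q1-a->q2 q1-b->q0 q2-a->q2 q2-b->q3 q3-a->q3 q3-b->q3

Track partial matches of the forbidden pattern `aab`. State q3 is a dead state reached once `aab` has occurred; every other state accepts. q0 means no part of `aab` is currently matched.
With 4 states:
        a   b  
>* q0   q1  q0 
 * q1   q2  q0 
 * q2   q2  q3 
   q3   q3  q3 
(> = start, * = accepting)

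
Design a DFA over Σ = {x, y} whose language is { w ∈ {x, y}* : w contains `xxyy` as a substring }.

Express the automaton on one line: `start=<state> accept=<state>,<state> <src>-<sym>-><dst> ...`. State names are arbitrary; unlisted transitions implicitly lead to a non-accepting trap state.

States A..D record the length of the longest prefix of `xxyy` that matches the current input suffix. Reaching E means `xxyy` has been seen, and we stay there forever. Accept from E.
A 5-state machine:
       x  y 
>  A   B  A 
   B   C  A 
   C   C  D 
   D   B  E 
 * E   E  E 
(> = start, * = accepting)

start=A accept=E A-x->B A-y->A B-x->C B-y->A C-x->C C-y->D D-x->B D-y->E E-x->E E-y->E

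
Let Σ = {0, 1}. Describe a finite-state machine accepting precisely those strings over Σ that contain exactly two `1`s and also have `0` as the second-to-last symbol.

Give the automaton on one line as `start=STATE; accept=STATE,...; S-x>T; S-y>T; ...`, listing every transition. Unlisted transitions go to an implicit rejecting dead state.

Handle the two conditions separately and then intersect. One (4 states) tracks the count of `1`s, saturating at 3; the other (7 states) tracks the last 2 symbols read. Each combined state is a pair, one component from each; accept when both components accept.
With 15 states:
       0  1 
>  A   B  C 
   B   D  E 
   C   F  G 
   D   D  E 
   E   F  G 
   F   H  I 
   G   J  K 
   H   H  I 
 * I   J  K 
   J   L  M 
   K   N  K 
 * L   L  M 
   M   N  K 
   N   O  M 
   O   O  M 
(> = start, * = accepting)

start=A; accept=I,L; A-0>B; A-1>C; B-0>D; B-1>E; C-0>F; C-1>G; D-0>D; D-1>E; E-0>F; E-1>G; F-0>H; F-1>I; G-0>J; G-1>K; H-0>H; H-1>I; I-0>J; I-1>K; J-0>L; J-1>M; K-0>N; K-1>K; L-0>L; L-1>M; M-0>N; M-1>K; N-0>O; N-1>M; O-0>O; O-1>M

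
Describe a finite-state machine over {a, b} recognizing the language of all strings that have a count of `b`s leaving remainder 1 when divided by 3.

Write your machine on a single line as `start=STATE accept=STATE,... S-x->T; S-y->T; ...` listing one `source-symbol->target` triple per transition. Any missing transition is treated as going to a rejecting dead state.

start=S0; accept=S1; S0-a->S0; S0-b->S1; S1-a->S1; S1-b->S2; S2-a->S2; S2-b->S0

The only thing that matters is how many `b`s have appeared, reduced mod 3. Use one state per residue: S0 for 0, …, S2 for 2. Reading `b` moves to the next residue; anything else stays put. S1 is accepting.
With 3 states:
        a   b  
>  S0   S0  S1 
 * S1   S1  S2 
   S2   S2  S0 
(> = start, * = accepting)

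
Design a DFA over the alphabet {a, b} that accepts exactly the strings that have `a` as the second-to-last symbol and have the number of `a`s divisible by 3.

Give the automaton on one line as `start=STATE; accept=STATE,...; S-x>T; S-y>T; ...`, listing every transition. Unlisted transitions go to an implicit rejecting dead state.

Build one automaton per condition and run them in lockstep. The first has 7 states tracking the last 2 symbols read; the second has 3 states tracking the count of `a`s modulo 3. A product state is a pair (one from each), accepting exactly when both do. Minimizing collapses redundant product states.
A 7-state machine:
        a   b  
>  q0   q1  q0 
   q1   q2  q1 
   q2   q3  q4 
 * q3   q1  q5 
   q4   q6  q4 
 * q5   q1  q0 
   q6   q1  q5 
(> = start, * = accepting)

start=q0; accept=q3,q5; q0-a>q1; q0-b>q0; q1-a>q2; q1-b>q1; q2-a>q3; q2-b>q4; q3-a>q1; q3-b>q5; q4-a>q6; q4-b>q4; q5-a>q1; q5-b>q0; q6-a>q1; q6-b>q5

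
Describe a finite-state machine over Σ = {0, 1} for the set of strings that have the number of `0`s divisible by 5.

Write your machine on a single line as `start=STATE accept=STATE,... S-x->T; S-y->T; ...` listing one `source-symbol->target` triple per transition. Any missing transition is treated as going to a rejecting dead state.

The only thing that matters is how many `0`s have appeared, reduced mod 5. Use one state per residue: s0 for 0, …, s4 for 4. Reading `0` moves to the next residue; anything else stays put. s0 is accepting.
5 states suffice.
        0   1  
>* s0   s1  s0 
   s1   s2  s1 
   s2   s3  s2 
   s3   s4  s3 
   s4   s0  s4 
(> = start, * = accepting)

start=s0; accept=s0; s0-0->s1; s0-1->s0; s1-0->s2; s1-1->s1; s2-0->s3; s2-1->s2; s3-0->s4; s3-1->s3; s4-0->s0; s4-1->s4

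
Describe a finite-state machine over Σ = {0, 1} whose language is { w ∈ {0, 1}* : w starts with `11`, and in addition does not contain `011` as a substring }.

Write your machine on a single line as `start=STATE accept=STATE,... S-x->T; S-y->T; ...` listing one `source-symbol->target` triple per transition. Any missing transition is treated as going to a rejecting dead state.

start=s0; accept=s4,s6,s7; s0-0->s1; s0-1->s2; s1-0->s1; s1-1->s3; s2-0->s1; s2-1->s4; s3-0->s1; s3-1->s5; s4-0->s6; s4-1->s4; s5-0->s5; s5-1->s5; s6-0->s6; s6-1->s7; s7-0->s6; s7-1->s8; s8-0->s8; s8-1->s8

Build one automaton per condition and run them in lockstep. The first has 4 states tracking whether the input so far still matches the prefix `11`; the second has 4 states tracking partial matches of the forbidden pattern `011`. A product state is a pair (one from each), accepting exactly when both do.
9 states suffice.
        0   1  
>  s0   s1  s2 
   s1   s1  s3 
   s2   s1  s4 
   s3   s1  s5 
 * s4   s6  s4 
   s5   s5  s5 
 * s6   s6  s7 
 * s7   s6  s8 
   s8   s8  s8 
(> = start, * = accepting)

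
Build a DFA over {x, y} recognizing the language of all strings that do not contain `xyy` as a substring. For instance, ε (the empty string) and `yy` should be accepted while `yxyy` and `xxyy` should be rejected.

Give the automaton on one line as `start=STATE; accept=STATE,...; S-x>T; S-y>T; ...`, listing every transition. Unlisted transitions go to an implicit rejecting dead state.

start=s0; accept=s0,s1,s2; s0-x>s1; s0-y>s0; s1-x>s1; s1-y>s2; s2-x>s1; s2-y>s3; s3-x>s3; s3-y>s3

Track partial matches of the forbidden pattern `xyy`. State s3 is a dead state reached once `xyy` has occurred; every other state accepts. s0 means no part of `xyy` is currently matched.
With 4 states:
        x   y  
>* s0   s1  s0 
 * s1   s1  s2 
 * s2   s1  s3 
   s3   s3  s3 
(> = start, * = accepting)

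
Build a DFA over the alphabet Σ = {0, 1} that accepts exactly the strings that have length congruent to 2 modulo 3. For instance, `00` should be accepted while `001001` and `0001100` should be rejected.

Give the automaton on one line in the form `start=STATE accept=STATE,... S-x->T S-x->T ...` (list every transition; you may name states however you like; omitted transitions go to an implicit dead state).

Count input length modulo 3: every symbol advances one step around the cycle q0 → q1 → q2 → q0. Accept at q2.
A 3-state machine:
        0   1  
>  q0   q1  q1 
   q1   q2  q2 
 * q2   q0  q0 
(> = start, * = accepting)

start=q0 accept=q2 q0-0->q1 q0-1->q1 q1-0->q2 q1-1->q2 q2-0->q0 q2-1->q0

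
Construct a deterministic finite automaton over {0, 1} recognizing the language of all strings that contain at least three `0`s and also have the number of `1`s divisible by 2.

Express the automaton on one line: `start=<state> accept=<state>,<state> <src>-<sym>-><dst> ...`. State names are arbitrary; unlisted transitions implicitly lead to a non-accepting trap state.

start=q0 accept=q5 q0-0->q1 q0-1->q2 q1-0->q3 q1-1->q4 q2-0->q4 q2-1->q0 q3-0->q5 q3-1->q6 q4-0->q6 q4-1->q1 q5-0->q5 q5-1->q7 q6-0->q7 q6-1->q3 q7-0->q7 q7-1->q5

Run two small machines in parallel and take their product. The first has 5 states tracking the count of `0`s, saturating at 4; the second has 2 states tracking the count of `1`s modulo 2. A product state is a pair (one from each), accepting exactly when both do. After merging equivalent states the machine shrinks.
8 states suffice.
        0   1  
>  q0   q1  q2 
   q1   q3  q4 
   q2   q4  q0 
   q3   q5  q6 
   q4   q6  q1 
 * q5   q5  q7 
   q6   q7  q3 
   q7   q7  q5 
(> = start, * = accepting)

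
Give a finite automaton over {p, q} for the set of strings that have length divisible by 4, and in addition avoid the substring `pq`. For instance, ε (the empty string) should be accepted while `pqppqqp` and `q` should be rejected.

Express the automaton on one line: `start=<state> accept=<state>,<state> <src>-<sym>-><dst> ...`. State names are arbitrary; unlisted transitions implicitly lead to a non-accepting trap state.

start=A accept=A,I A-p->B A-q->C B-p->D B-q->E C-p->D C-q->F D-p->G D-q->E E-p->E E-q->E F-p->G F-q->H G-p->I G-q->E H-p->I H-q->A I-p->B I-q->E

Run two small machines in parallel and take their product. One (4 states) tracks the input length modulo 4; the other (3 states) tracks partial matches of the forbidden pattern `pq`. Each combined state is a pair, one component from each; accept when both components accept. Equivalent product states are then merged.
9 states suffice.
       p  q 
>* A   B  C 
   B   D  E 
   C   D  F 
   D   G  E 
   E   E  E 
   F   G  H 
   G   I  E 
   H   I  A 
 * I   B  E 
(> = start, * = accepting)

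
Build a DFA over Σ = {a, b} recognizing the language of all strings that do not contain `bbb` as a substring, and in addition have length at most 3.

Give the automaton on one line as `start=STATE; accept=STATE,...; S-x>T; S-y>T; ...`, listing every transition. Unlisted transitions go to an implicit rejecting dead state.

start=S0; accept=S0,S1,S2,S3,S4,S5; S0-a>S1; S0-b>S2; S1-a>S3; S1-b>S3; S2-a>S3; S2-b>S4; S3-a>S5; S3-b>S5; S4-a>S5; S4-b>S6; S5-a>S6; S5-b>S6; S6-a>S6; S6-b>S6

Handle the two conditions separately and then intersect. One (4 states) tracks partial matches of the forbidden pattern `bbb`; the other (5 states) tracks the input length, saturating at 4. Each combined state is a pair, one component from each; accept when both components accept. Minimizing collapses redundant product states.
7 states suffice.
        a   b  
>* S0   S1  S2 
 * S1   S3  S3 
 * S2   S3  S4 
 * S3   S5  S5 
 * S4   S5  S6 
 * S5   S6  S6 
   S6   S6  S6 
(> = start, * = accepting)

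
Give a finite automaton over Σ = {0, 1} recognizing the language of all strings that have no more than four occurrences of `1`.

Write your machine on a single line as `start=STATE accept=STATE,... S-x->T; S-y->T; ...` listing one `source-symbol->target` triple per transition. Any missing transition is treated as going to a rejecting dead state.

Count `1`s, saturating at 5: states q0 through q4 mean 0 through 4 `1`s seen; q5 means more than 4. Each `1` increments (capped at q5); other symbols loop. Accept from {q0, q1, q2, q3, q4}.
With 6 states:
        0   1  
>* q0   q0  q1 
 * q1   q1  q2 
 * q2   q2  q3 
 * q3   q3  q4 
 * q4   q4  q5 
   q5   q5  q5 
(> = start, * = accepting)

start=q0; accept=q0,q1,q2,q3,q4; q0-0->q0; q0-1->q1; q1-0->q1; q1-1->q2; q2-0->q2; q2-1->q3; q3-0->q3; q3-1->q4; q4-0->q4; q4-1->q5; q5-0->q5; q5-1->q5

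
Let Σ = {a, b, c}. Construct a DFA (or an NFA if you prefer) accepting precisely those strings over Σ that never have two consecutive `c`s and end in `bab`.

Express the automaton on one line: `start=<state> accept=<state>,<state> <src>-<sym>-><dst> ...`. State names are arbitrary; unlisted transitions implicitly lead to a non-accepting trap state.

Build one automaton per condition and run them in lockstep. The first has 3 states tracking partial matches of the forbidden pattern `cc`; the second has 4 states tracking how much of the suffix `bab` has currently been matched. A product state is a pair (one from each), accepting exactly when both do. Equivalent product states are then merged.
        a   b   c  
>  s0   s0  s1  s2 
   s1   s3  s1  s2 
   s2   s0  s1  s4 
   s3   s0  s5  s2 
   s4   s4  s4  s4 
 * s5   s3  s1  s2 
(> = start, * = accepting)

start=s0 accept=s5 s0-a->s0 s0-b->s1 s0-c->s2 s1-a->s3 s1-b->s1 s1-c->s2 s2-a->s0 s2-b->s1 s2-c->s4 s3-a->s0 s3-b->s5 s3-c->s2 s4-a->s4 s4-b->s4 s4-c->s4 s5-a->s3 s5-b->s1 s5-c->s2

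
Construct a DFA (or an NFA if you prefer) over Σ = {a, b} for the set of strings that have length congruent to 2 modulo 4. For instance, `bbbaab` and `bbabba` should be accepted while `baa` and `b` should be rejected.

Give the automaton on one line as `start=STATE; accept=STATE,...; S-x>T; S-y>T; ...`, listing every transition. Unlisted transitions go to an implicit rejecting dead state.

Only the length mod 4 matters, so use a 4-cycle: from any state, every input symbol moves to the next state, wrapping s3 back to s0. Mark s2 accepting.
        a   b  
>  s0   s1  s1 
   s1   s2  s2 
 * s2   s3  s3 
   s3   s0  s0 
(> = start, * = accepting)

start=s0; accept=s2; s0-a>s1; s0-b>s1; s1-a>s2; s1-b>s2; s2-a>s3; s2-b>s3; s3-a>s0; s3-b>s0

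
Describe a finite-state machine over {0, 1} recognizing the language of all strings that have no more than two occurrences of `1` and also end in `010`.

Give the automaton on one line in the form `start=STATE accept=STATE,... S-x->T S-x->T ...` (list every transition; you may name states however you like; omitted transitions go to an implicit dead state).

start=S0 accept=S6,S8 S0-0->S1 S0-1->S2 S1-0->S1 S1-1->S3 S2-0->S4 S2-1->S5 S3-0->S6 S3-1->S5 S4-0->S4 S4-1->S7 S5-0->S5 S5-1->S5 S6-0->S4 S6-1->S7 S7-0->S8 S7-1->S5 S8-0->S5 S8-1->S5

Run two small machines in parallel and take their product. The first has 4 states tracking the count of `1`s, saturating at 3; the second has 4 states tracking how much of the suffix `010` has currently been matched. A product state is a pair (one from each), accepting exactly when both do. Minimizing collapses redundant product states.
9 states suffice.
        0   1  
>  S0   S1  S2 
   S1   S1  S3 
   S2   S4  S5 
   S3   S6  S5 
   S4   S4  S7 
   S5   S5  S5 
 * S6   S4  S7 
   S7   S8  S5 
 * S8   S5  S5 
(> = start, * = accepting)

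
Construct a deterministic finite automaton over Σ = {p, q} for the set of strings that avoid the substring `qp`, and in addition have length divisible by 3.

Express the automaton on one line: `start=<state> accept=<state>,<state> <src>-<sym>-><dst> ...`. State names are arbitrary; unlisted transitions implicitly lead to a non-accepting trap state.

start=S0 accept=S0,S6 S0-p->S1 S0-q->S2 S1-p->S3 S1-q->S4 S2-p->S5 S2-q->S4 S3-p->S0 S3-q->S6 S4-p->S7 S4-q->S6 S5-p->S7 S5-q->S7 S6-p->S8 S6-q->S2 S7-p->S8 S7-q->S8 S8-p->S5 S8-q->S5

Run two small machines in parallel and take their product. One (3 states) tracks partial matches of the forbidden pattern `qp`; the other (3 states) tracks the input length modulo 3. Each combined state is a pair, one component from each; accept when both components accept.
A 9-state machine:
        p   q  
>* S0   S1  S2 
   S1   S3  S4 
   S2   S5  S4 
   S3   S0  S6 
   S4   S7  S6 
   S5   S7  S7 
 * S6   S8  S2 
   S7   S8  S8 
   S8   S5  S5 
(> = start, * = accepting)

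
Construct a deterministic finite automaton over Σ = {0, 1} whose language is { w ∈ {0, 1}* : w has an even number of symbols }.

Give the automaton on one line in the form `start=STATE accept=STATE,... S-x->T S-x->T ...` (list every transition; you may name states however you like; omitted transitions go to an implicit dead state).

Only the length mod 2 matters, so use a 2-cycle: from any state, every input symbol moves to the next state, wrapping S1 back to S0. Mark S0 accepting.
        0   1  
>* S0   S1  S1 
   S1   S0  S0 
(> = start, * = accepting)

start=S0 accept=S0 S0-0->S1 S0-1->S1 S1-0->S0 S1-1->S0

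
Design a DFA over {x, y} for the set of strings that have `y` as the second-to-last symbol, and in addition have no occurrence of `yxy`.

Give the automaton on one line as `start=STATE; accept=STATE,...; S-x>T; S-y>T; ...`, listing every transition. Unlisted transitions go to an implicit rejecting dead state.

Run two small machines in parallel and take their product. The first has 7 states tracking the last 2 symbols read; the second has 4 states tracking partial matches of the forbidden pattern `yxy`. A product state is a pair (one from each), accepting exactly when both do.
With 11 states:
          x    y  
>  q0     q1   q2 
   q1     q3   q4 
   q2     q5   q6 
   q3     q3   q4 
   q4     q5   q6 
 * q5     q3   q7 
 * q6     q5   q6 
   q7     q8   q9 
   q8    q10   q7 
   q9     q8   q9 
   q10   q10   q7 
(> = start, * = accepting)

start=q0; accept=q5,q6; q0-x>q1; q0-y>q2; q1-x>q3; q1-y>q4; q2-x>q5; q2-y>q6; q3-x>q3; q3-y>q4; q4-x>q5; q4-y>q6; q5-x>q3; q5-y>q7; q6-x>q5; q6-y>q6; q7-x>q8; q7-y>q9; q8-x>q10; q8-y>q7; q9-x>q8; q9-y>q9; q10-x>q10; q10-y>q7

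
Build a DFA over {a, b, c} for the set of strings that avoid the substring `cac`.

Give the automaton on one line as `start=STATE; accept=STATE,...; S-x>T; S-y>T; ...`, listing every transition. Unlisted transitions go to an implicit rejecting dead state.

Track partial matches of the forbidden pattern `cac`. State s3 is a dead state reached once `cac` has occurred; every other state accepts. s0 means no part of `cac` is currently matched.
4 states suffice.
        a   b   c  
>* s0   s0  s0  s1 
 * s1   s2  s0  s1 
 * s2   s0  s0  s3 
   s3   s3  s3  s3 
(> = start, * = accepting)

start=s0; accept=s0,s1,s2; s0-a>s0; s0-b>s0; s0-c>s1; s1-a>s2; s1-b>s0; s1-c>s1; s2-a>s0; s2-b>s0; s2-c>s3; s3-a>s3; s3-b>s3; s3-c>s3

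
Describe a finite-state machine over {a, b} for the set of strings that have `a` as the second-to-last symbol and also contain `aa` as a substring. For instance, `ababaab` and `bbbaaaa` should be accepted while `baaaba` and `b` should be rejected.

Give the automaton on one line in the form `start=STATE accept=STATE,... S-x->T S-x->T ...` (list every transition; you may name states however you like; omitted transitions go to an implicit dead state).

start=q0 accept=q3,q7 q0-a->q1 q0-b->q2 q1-a->q3 q1-b->q4 q2-a->q5 q2-b->q6 q3-a->q3 q3-b->q7 q4-a->q5 q4-b->q6 q5-a->q3 q5-b->q4 q6-a->q5 q6-b->q6 q7-a->q8 q7-b->q9 q8-a->q3 q8-b->q7 q9-a->q8 q9-b->q9

Handle the two conditions separately and then intersect. The first has 7 states tracking the last 2 symbols read; the second has 3 states tracking whether and how much of `aa` has been seen. A product state is a pair (one from each), accepting exactly when both do.
10 states suffice.
        a   b  
>  q0   q1  q2 
   q1   q3  q4 
   q2   q5  q6 
 * q3   q3  q7 
   q4   q5  q6 
   q5   q3  q4 
   q6   q5  q6 
 * q7   q8  q9 
   q8   q3  q7 
   q9   q8  q9 
(> = start, * = accepting)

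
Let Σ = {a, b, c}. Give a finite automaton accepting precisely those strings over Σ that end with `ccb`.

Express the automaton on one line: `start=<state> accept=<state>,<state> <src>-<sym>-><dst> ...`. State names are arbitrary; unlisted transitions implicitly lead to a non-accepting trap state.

Let each state record the length of the longest suffix of the input read so far that is also a prefix of `ccb`. q1 means the last symbol is `c`; q2 means the last 2 symbols are `cc`; q3 means the last 3 symbols are `ccb`. Accept only at q3, where the string currently ends in `ccb`.
A 4-state machine:
        a   b   c  
>  q0   q0  q0  q1 
   q1   q0  q0  q2 
   q2   q0  q3  q2 
 * q3   q0  q0  q1 
(> = start, * = accepting)

start=q0 accept=q3 q0-a->q0 q0-b->q0 q0-c->q1 q1-a->q0 q1-b->q0 q1-c->q2 q2-a->q0 q2-b->q3 q2-c->q2 q3-a->q0 q3-b->q0 q3-c->q1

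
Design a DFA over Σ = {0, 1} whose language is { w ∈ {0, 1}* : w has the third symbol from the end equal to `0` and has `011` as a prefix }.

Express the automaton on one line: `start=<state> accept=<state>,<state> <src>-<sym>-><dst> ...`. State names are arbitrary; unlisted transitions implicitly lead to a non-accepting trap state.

start=S0 accept=S10,S20,S21,S22 S0-0->S1 S0-1->S2 S1-0->S3 S1-1->S4 S2-0->S5 S2-1->S6 S3-0->S7 S3-1->S8 S4-0->S9 S4-1->S10 S5-0->S11 S5-1->S12 S6-0->S13 S6-1->S14 S7-0->S7 S7-1->S8 S8-0->S9 S8-1->S15 S9-0->S11 S9-1->S12 S10-0->S16 S10-1->S17 S11-0->S7 S11-1->S8 S12-0->S9 S12-1->S15 S13-0->S11 S13-1->S12 S14-0->S13 S14-1->S14 S15-0->S13 S15-1->S14 S16-0->S18 S16-1->S19 S17-0->S16 S17-1->S17 S18-0->S20 S18-1->S21 S19-0->S22 S19-1->S10 S20-0->S20 S20-1->S21 S21-0->S22 S21-1->S10 S22-0->S18 S22-1->S19

Build one automaton per condition and run them in lockstep. One (15 states) tracks the last 3 symbols read; the other (5 states) tracks whether the input so far still matches the prefix `011`. Each combined state is a pair, one component from each; accept when both components accept.
23 states suffice.
          0    1  
>  S0     S1   S2 
   S1     S3   S4 
   S2     S5   S6 
   S3     S7   S8 
   S4     S9  S10 
   S5    S11  S12 
   S6    S13  S14 
   S7     S7   S8 
   S8     S9  S15 
   S9    S11  S12 
 * S10   S16  S17 
   S11    S7   S8 
   S12    S9  S15 
   S13   S11  S12 
   S14   S13  S14 
   S15   S13  S14 
   S16   S18  S19 
   S17   S16  S17 
   S18   S20  S21 
   S19   S22  S10 
 * S20   S20  S21 
 * S21   S22  S10 
 * S22   S18  S19 
(> = start, * = accepting)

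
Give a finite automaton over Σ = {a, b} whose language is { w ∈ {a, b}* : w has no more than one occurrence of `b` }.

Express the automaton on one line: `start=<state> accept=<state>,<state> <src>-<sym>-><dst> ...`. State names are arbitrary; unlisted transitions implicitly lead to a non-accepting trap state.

Only the number of `b`s matters, and only up to 2. Make a chain s0 → s1 → s2 advanced by each `b` (with s2 absorbing); every other symbol self-loops. The accepting set is {s0, s1}.
3 states suffice.
        a   b  
>* s0   s0  s1 
 * s1   s1  s2 
   s2   s2  s2 
(> = start, * = accepting)

start=s0 accept=s0,s1 s0-a->s0 s0-b->s1 s1-a->s1 s1-b->s2 s2-a->s2 s2-b->s2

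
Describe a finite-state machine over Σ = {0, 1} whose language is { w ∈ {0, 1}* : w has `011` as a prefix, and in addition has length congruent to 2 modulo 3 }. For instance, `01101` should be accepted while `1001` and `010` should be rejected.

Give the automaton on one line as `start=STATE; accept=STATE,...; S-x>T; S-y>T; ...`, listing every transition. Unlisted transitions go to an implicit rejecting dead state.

start=S0; accept=S6; S0-0>S1; S0-1>S2; S1-0>S2; S1-1>S3; S2-0>S2; S2-1>S2; S3-0>S2; S3-1>S4; S4-0>S5; S4-1>S5; S5-0>S6; S5-1>S6; S6-0>S4; S6-1>S4

Handle the two conditions separately and then intersect. The first has 5 states tracking whether the input so far still matches the prefix `011`; the second has 3 states tracking the input length modulo 3. A product state is a pair (one from each), accepting exactly when both do. After merging equivalent states the machine shrinks.
        0   1  
>  S0   S1  S2 
   S1   S2  S3 
   S2   S2  S2 
   S3   S2  S4 
   S4   S5  S5 
   S5   S6  S6 
 * S6   S4  S4 
(> = start, * = accepting)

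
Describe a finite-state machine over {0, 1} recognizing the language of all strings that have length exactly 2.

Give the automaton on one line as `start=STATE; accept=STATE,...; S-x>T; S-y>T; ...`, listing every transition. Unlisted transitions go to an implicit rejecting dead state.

Count input length up to 3: every symbol moves from S0 toward S3, which means 'more than 2' and absorbs. Accept from {S2}.
        0   1  
>  S0   S1  S1 
   S1   S2  S2 
 * S2   S3  S3 
   S3   S3  S3 
(> = start, * = accepting)

start=S0; accept=S2; S0-0>S1; S0-1>S1; S1-0>S2; S1-1>S2; S2-0>S3; S2-1>S3; S3-0>S3; S3-1>S3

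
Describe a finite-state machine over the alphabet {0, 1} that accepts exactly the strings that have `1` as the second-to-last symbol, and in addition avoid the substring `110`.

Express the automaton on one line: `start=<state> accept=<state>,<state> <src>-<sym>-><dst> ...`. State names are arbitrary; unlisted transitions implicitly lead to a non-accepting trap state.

Handle the two conditions separately and then intersect. The first has 7 states tracking the last 2 symbols read; the second has 4 states tracking partial matches of the forbidden pattern `110`. A product state is a pair (one from each), accepting exactly when both do.
11 states suffice.
          0    1  
>  s0     s1   s2 
   s1     s3   s4 
   s2     s5   s6 
   s3     s3   s4 
   s4     s5   s6 
 * s5     s3   s4 
 * s6     s7   s6 
   s7     s8   s9 
   s8     s8   s9 
   s9     s7  s10 
   s10    s7  s10 
(> = start, * = accepting)

start=s0 accept=s5,s6 s0-0->s1 s0-1->s2 s1-0->s3 s1-1->s4 s2-0->s5 s2-1->s6 s3-0->s3 s3-1->s4 s4-0->s5 s4-1->s6 s5-0->s3 s5-1->s4 s6-0->s7 s6-1->s6 s7-0->s8 s7-1->s9 s8-0->s8 s8-1->s9 s9-0->s7 s9-1->s10 s10-0->s7 s10-1->s10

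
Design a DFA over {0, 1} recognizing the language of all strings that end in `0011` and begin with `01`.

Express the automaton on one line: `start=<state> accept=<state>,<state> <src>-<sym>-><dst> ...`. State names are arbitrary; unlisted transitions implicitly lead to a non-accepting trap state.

Build one automaton per condition and run them in lockstep. The first has 5 states tracking how much of the suffix `0011` has currently been matched; the second has 4 states tracking whether the input so far still matches the prefix `01`. A product state is a pair (one from each), accepting exactly when both do.
12 states suffice.
       0  1 
>  A   B  C 
   B   D  E 
   C   F  C 
   D   D  G 
   E   H  E 
   F   D  C 
   G   F  I 
   H   J  E 
   I   F  C 
   J   J  K 
   K   H  L 
 * L   H  E 
(> = start, * = accepting)

start=A accept=L A-0->B A-1->C B-0->D B-1->E C-0->F C-1->C D-0->D D-1->G E-0->H E-1->E F-0->D F-1->C G-0->F G-1->I H-0->J H-1->E I-0->F I-1->C J-0->J J-1->K K-0->H K-1->L L-0->H L-1->E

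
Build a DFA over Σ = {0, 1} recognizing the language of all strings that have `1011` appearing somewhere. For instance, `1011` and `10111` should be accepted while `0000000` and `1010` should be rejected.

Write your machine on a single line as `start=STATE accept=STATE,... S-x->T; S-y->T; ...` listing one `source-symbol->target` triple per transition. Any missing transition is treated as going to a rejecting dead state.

States S0..S3 record the length of the longest prefix of `1011` that matches the current input suffix. Reaching S4 means `1011` has been seen, and we stay there forever. Accept from S4.
        0   1  
>  S0   S0  S1 
   S1   S2  S1 
   S2   S0  S3 
   S3   S2  S4 
 * S4   S4  S4 
(> = start, * = accepting)

start=S0; accept=S4; S0-0->S0; S0-1->S1; S1-0->S2; S1-1->S1; S2-0->S0; S2-1->S3; S3-0->S2; S3-1->S4; S4-0->S4; S4-1->S4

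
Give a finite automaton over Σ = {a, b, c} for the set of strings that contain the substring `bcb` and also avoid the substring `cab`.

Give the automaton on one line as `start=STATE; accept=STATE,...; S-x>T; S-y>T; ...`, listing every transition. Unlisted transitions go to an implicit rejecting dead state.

Build one automaton per condition and run them in lockstep. The first has 4 states tracking whether and how much of `bcb` has been seen; the second has 4 states tracking partial matches of the forbidden pattern `cab`. A product state is a pair (one from each), accepting exactly when both do.
With 12 states:
          a    b    c  
>  s0     s0   s1   s2 
   s1     s0   s1   s3 
   s2     s4   s1   s2 
   s3     s4   s5   s2 
   s4     s0   s6   s2 
 * s5     s5   s5   s7 
   s6     s8   s6   s9 
 * s7    s10   s5   s7 
   s8     s8   s6   s8 
   s9     s8  s11   s8 
 * s10    s5  s11   s7 
   s11   s11  s11  s11 
(> = start, * = accepting)

start=s0; accept=s5,s7,s10; s0-a>s0; s0-b>s1; s0-c>s2; s1-a>s0; s1-b>s1; s1-c>s3; s2-a>s4; s2-b>s1; s2-c>s2; s3-a>s4; s3-b>s5; s3-c>s2; s4-a>s0; s4-b>s6; s4-c>s2; s5-a>s5; s5-b>s5; s5-c>s7; s6-a>s8; s6-b>s6; s6-c>s9; s7-a>s10; s7-b>s5; s7-c>s7; s8-a>s8; s8-b>s6; s8-c>s8; s9-a>s8; s9-b>s11; s9-c>s8; s10-a>s5; s10-b>s11; s10-c>s7; s11-a>s11; s11-b>s11; s11-c>s11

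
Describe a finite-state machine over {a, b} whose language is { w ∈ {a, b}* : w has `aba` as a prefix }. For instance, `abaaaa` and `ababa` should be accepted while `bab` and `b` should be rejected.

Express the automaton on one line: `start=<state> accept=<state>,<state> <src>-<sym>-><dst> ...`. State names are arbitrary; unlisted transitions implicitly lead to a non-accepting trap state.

start=S0 accept=S3 S0-a->S1 S0-b->S4 S1-a->S4 S1-b->S2 S2-a->S3 S2-b->S4 S3-a->S3 S3-b->S3 S4-a->S4 S4-b->S4

Walk along `aba` while the input agrees: from S0 take `a` to S1, and so on. Any deviation drops to the rejecting sink S4. Once S3 is reached the prefix is confirmed and every continuation is accepted.
        a   b  
>  S0   S1  S4 
   S1   S4  S2 
   S2   S3  S4 
 * S3   S3  S3 
   S4   S4  S4 
(> = start, * = accepting)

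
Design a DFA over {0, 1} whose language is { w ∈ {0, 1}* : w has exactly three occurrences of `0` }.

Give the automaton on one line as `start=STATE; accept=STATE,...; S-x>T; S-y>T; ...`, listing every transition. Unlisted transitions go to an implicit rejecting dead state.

start=q0; accept=q3; q0-0>q1; q0-1>q0; q1-0>q2; q1-1>q1; q2-0>q3; q2-1>q2; q3-0>q4; q3-1>q3; q4-0>q4; q4-1>q4

Only the number of `0`s matters, and only up to 4. Make a chain q0 → q1 → q2 → q3 → q4 advanced by each `0` (with q4 absorbing); every other symbol self-loops. The accepting set is {q3}.
With 5 states:
        0   1  
>  q0   q1  q0 
   q1   q2  q1 
   q2   q3  q2 
 * q3   q4  q3 
   q4   q4  q4 
(> = start, * = accepting)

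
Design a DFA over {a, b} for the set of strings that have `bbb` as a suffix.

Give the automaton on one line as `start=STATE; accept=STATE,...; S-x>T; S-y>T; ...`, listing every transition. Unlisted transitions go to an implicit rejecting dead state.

start=S0; accept=S3; S0-a>S0; S0-b>S1; S1-a>S0; S1-b>S2; S2-a>S0; S2-b>S3; S3-a>S0; S3-b>S3

Remember how much of `bbb` the current input suffix matches. State S0 means no match yet; S1 means the last symbol is `b`; S2 means the last 2 symbols are `bb`; S3 means the last 3 symbols are `bbb`. Only S3 accepts. On a mismatch, fall back to the longest proper suffix that is still a prefix of `bbb`.
4 states suffice.
        a   b  
>  S0   S0  S1 
   S1   S0  S2 
   S2   S0  S3 
 * S3   S0  S3 
(> = start, * = accepting)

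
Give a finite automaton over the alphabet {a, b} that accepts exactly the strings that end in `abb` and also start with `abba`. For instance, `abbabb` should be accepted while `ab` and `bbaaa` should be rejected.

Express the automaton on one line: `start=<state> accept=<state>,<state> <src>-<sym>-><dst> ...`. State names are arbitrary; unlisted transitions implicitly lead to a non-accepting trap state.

Handle the two conditions separately and then intersect. One (4 states) tracks how much of the suffix `abb` has currently been matched; the other (6 states) tracks whether the input so far still matches the prefix `abba`. Each combined state is a pair, one component from each; accept when both components accept.
12 states suffice.
          a    b  
>  q0     q1   q2 
   q1     q3   q4 
   q2     q3   q2 
   q3     q3   q5 
   q4     q3   q6 
   q5     q3   q7 
   q6     q8   q2 
   q7     q3   q2 
   q8     q8   q9 
   q9     q8  q10 
 * q10    q8  q11 
   q11    q8  q11 
(> = start, * = accepting)

start=q0 accept=q10 q0-a->q1 q0-b->q2 q1-a->q3 q1-b->q4 q2-a->q3 q2-b->q2 q3-a->q3 q3-b->q5 q4-a->q3 q4-b->q6 q5-a->q3 q5-b->q7 q6-a->q8 q6-b->q2 q7-a->q3 q7-b->q2 q8-a->q8 q8-b->q9 q9-a->q8 q9-b->q10 q10-a->q8 q10-b->q11 q11-a->q8 q11-b->q11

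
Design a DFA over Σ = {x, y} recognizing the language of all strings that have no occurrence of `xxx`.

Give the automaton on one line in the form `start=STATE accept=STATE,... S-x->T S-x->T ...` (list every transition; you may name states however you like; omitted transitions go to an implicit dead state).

start=q0 accept=q0,q1,q2 q0-x->q1 q0-y->q0 q1-x->q2 q1-y->q0 q2-x->q3 q2-y->q0 q3-x->q3 q3-y->q3

This is the complement of 'contains `xxx`'. Use the same substring-matching states — q0 through q3 holding how much of `xxx` has just been matched — but flip the accepting set: everything except the trap q3 accepts.
4 states suffice.
        x   y  
>* q0   q1  q0 
 * q1   q2  q0 
 * q2   q3  q0 
   q3   q3  q3 
(> = start, * = accepting)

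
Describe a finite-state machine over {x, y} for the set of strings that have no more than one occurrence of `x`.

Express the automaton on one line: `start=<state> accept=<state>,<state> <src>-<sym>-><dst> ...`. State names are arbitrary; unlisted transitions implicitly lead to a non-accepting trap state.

Count `x`s, saturating at 2: state A means no `x` yet, B means one `x` seen, C means more than one. Each `x` increments (capped at C); other symbols loop. Accept from {A, B}.
A 3-state machine:
       x  y 
>* A   B  A 
 * B   C  B 
   C   C  C 
(> = start, * = accepting)

start=A accept=A,B A-x->B A-y->A B-x->C B-y->B C-x->C C-y->C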